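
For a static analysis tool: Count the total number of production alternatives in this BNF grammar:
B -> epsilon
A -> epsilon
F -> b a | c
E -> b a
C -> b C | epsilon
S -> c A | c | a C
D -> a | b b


Counting alternatives per rule:
  B: 1 alternative(s)
  A: 1 alternative(s)
  F: 2 alternative(s)
  E: 1 alternative(s)
  C: 2 alternative(s)
  S: 3 alternative(s)
  D: 2 alternative(s)
Sum: 1 + 1 + 2 + 1 + 2 + 3 + 2 = 12

12


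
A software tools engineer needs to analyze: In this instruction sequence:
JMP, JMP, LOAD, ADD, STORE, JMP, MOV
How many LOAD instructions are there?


Scanning instruction sequence for LOAD:
  Position 1: JMP
  Position 2: JMP
  Position 3: LOAD <- MATCH
  Position 4: ADD
  Position 5: STORE
  Position 6: JMP
  Position 7: MOV
Matches at positions: [3]
Total LOAD count: 1

1


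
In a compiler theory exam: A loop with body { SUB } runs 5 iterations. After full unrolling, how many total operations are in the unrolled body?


Loop body operations: SUB (1 op per iteration)
Unrolling 5 iterations:
  Iteration 1: SUB (1 ops)
  Iteration 2: SUB (1 ops)
  Iteration 3: SUB (1 ops)
  Iteration 4: SUB (1 ops)
  Iteration 5: SUB (1 ops)
Total: 5 iterations * 1 ops/iter = 5 operations

5


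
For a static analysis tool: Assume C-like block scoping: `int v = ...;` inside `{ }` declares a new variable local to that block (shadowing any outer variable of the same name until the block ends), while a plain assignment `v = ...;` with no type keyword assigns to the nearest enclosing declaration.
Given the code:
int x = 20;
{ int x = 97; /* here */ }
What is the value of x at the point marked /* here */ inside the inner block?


Analyzing scoping rules:
Outer scope: declares x = 20
Inner block: 'int x = 97;' declares a NEW x that shadows the outer one
Inside the block the inner declaration is in scope -> 97
Result: 97

97


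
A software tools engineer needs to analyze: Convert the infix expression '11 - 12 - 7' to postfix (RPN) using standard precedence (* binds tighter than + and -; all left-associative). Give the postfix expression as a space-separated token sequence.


Applying the shunting-yard algorithm:
  Operand 11 -> output
  Push '-' onto operator stack -> op-stack: [-]
  Operand 12 -> output
  See '-' (prec 1); top '-' (prec 1) >= it -> pop '-' to output
  Push '-' onto operator stack -> op-stack: [-]
  Operand 7 -> output
  End of input: pop '-' to output
Postfix result: 11 12 - 7 -

11 12 - 7 -


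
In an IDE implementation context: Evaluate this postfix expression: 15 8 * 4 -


Processing tokens left to right:
Push 15, Push 8
Pop 15 and 8, compute 15 * 8 = 120, push 120
Push 4
Pop 120 and 4, compute 120 - 4 = 116, push 116
Stack result: 116

116


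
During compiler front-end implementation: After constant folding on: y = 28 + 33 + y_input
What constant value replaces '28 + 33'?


Identifying constant sub-expression:
  Original: y = 28 + 33 + y_input
  28 and 33 are both compile-time constants
  Evaluating: 28 + 33 = 61
  After folding: y = 61 + y_input

61


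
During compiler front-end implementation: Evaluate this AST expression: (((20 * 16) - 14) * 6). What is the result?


Expression: (((20 * 16) - 14) * 6)
Evaluating step by step:
  20 * 16 = 320
  320 - 14 = 306
  306 * 6 = 1836
Result: 1836

1836


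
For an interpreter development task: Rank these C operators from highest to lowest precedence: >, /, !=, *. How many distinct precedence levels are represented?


Looking up precedence for each operator:
  > -> precedence 4
  / -> precedence 6
  != -> precedence 3
  * -> precedence 6
Sorted highest to lowest: /, *, >, !=
Distinct precedence values: [6, 4, 3]
Number of distinct levels: 3

3


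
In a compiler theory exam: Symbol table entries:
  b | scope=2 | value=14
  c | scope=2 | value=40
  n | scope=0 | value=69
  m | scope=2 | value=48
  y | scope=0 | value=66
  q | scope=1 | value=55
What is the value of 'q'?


Searching symbol table for 'q':
  b | scope=2 | value=14
  c | scope=2 | value=40
  n | scope=0 | value=69
  m | scope=2 | value=48
  y | scope=0 | value=66
  q | scope=1 | value=55 <- MATCH
Found 'q' at scope 1 with value 55

55


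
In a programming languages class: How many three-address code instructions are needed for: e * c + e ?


Expression: e * c + e
Generating three-address code (respecting * over +/- precedence):
  Instruction 1: t1 = e * c
  Instruction 2: t2 = t1 + e
Total instructions: 2

2


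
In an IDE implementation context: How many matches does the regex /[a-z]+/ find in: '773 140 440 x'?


Pattern: /[a-z]+/ (identifiers)
Input: '773 140 440 x'
Scanning for matches:
  Match 1: 'x'
Total matches: 1

1


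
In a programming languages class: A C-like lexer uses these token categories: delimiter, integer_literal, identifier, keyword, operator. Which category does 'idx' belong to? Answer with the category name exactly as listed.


Token: 'idx'
Checking categories:
  identifier: YES
  integer_literal: no
  operator: no
  keyword: no
  delimiter: no
Category: identifier

identifier


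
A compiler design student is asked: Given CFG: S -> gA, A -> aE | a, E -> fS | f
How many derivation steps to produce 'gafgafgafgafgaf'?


Grammar: S -> gA, A -> aE | a, E -> fS | f
Deriving 'gafgafgafgafgaf':
Step 1: S -> gA => gA
Step 2: A -> aE => gaE
Step 3: E -> fS => gafS
Step 4: S -> gA => gafgA
Step 5: A -> aE => gafgaE
Step 6: E -> fS => gafgafS
Step 7: S -> gA => gafgafgA
Step 8: A -> aE => gafgafgaE
Step 9: E -> fS => gafgafgafS
Step 10: S -> gA => gafgafgafgA
Step 11: A -> aE => gafgafgafgaE
Step 12: E -> fS => gafgafgafgafS
Step 13: S -> gA => gafgafgafgafgA
Step 14: A -> aE => gafgafgafgafgaE
Step 15: E -> f => gafgafgafgafgaf
Total derivation steps: 15

15


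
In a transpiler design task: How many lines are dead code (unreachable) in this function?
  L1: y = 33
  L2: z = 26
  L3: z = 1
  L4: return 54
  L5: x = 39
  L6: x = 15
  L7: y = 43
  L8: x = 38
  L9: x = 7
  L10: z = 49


Analyzing control flow:
  L1: reachable (before return)
  L2: reachable (before return)
  L3: reachable (before return)
  L4: reachable (return statement)
  L5: DEAD (after return at L4)
  L6: DEAD (after return at L4)
  L7: DEAD (after return at L4)
  L8: DEAD (after return at L4)
  L9: DEAD (after return at L4)
  L10: DEAD (after return at L4)
Return at L4, total lines = 10
Dead lines: L5 through L10
Count: 6

6


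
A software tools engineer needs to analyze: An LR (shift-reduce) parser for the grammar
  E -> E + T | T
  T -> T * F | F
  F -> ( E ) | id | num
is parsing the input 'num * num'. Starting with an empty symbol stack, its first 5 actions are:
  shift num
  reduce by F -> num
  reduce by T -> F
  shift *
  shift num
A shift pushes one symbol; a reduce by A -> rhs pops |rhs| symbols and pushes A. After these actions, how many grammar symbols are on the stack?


Tracking the symbol stack through each action:
  Action 1: shift 'num' : push -> stack = [num] (size 1)
  Action 2: reduce by F -> num : pop 1, push F -> stack = [F] (size 1)
  Action 3: reduce by T -> F : pop 1, push T -> stack = [T] (size 1)
  Action 4: shift '*' : push -> stack = [T, *] (size 2)
  Action 5: shift 'num' : push -> stack = [T, *, num] (size 3)
Final stack size: 3

3


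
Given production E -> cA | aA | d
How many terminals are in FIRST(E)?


Production: E -> cA | aA | d
Examining each alternative for leading terminals:
  E -> cA : first terminal = 'c'
  E -> aA : first terminal = 'a'
  E -> d : first terminal = 'd'
FIRST(E) = {a, c, d}
Count: 3

3


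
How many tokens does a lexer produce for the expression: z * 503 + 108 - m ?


Scanning 'z * 503 + 108 - m'
Token 1: 'z' -> identifier
Token 2: '*' -> operator
Token 3: '503' -> integer_literal
Token 4: '+' -> operator
Token 5: '108' -> integer_literal
Token 6: '-' -> operator
Token 7: 'm' -> identifier
Total tokens: 7

7


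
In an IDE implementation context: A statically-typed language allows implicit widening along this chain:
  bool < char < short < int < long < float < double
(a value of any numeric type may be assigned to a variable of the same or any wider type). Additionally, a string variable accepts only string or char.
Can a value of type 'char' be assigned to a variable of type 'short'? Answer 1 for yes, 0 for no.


Target variable type: short
Source value type: char
Numeric ranks: char=1, short=2
Widening allowed iff rank(source) <= rank(target): 1 <= 2? Yes
Result: 1

1


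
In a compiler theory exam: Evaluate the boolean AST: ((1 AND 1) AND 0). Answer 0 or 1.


Step 1: Evaluate inner node
  1 AND 1 = 1
Step 2: Evaluate root node
  1 AND 0 = 0

0


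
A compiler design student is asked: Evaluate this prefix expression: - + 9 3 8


Parsing prefix expression: - + 9 3 8
Step 1: Innermost operation '+ 9 3'
  9 + 3 = 12
Step 2: Outer operation '- [12] 8'
  12 - 8 = 4

4


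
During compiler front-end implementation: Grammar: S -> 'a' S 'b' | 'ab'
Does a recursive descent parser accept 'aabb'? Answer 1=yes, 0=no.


Grammar accepts strings of the form a^n b^n (n >= 1)
Word: 'aabb'
Counting: 2 a's and 2 b's
Check: 2 == 2? Yes
Derivation (S -> aSb applied 1 time(s), then S -> ab): S => aSb => aabb
Accepted

1


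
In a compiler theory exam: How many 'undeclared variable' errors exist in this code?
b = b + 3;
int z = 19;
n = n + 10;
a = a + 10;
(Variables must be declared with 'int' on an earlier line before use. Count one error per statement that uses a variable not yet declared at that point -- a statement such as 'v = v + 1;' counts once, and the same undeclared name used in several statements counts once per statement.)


Scanning code line by line:
  Line 1: use 'b' -> ERROR (undeclared)
  Line 2: declare 'z' -> declared = ['z']
  Line 3: use 'n' -> ERROR (undeclared)
  Line 4: use 'a' -> ERROR (undeclared)
Total undeclared variable errors: 3

3


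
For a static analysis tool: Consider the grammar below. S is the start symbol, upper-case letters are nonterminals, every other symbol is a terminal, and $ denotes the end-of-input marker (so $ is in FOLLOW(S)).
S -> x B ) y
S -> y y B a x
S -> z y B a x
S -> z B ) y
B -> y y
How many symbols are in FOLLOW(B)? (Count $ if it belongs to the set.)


S is the start symbol and does not occur in any rule body, so FOLLOW(S) = {$}.
Examining every occurrence of B in a rule body:
  S -> x B ) y : B is followed by terminal ')' -> add ')'
  S -> y y B a x : B is followed by terminal 'a' -> add 'a'
  S -> z y B a x : B is followed by terminal 'a' -> add 'a' (already in the set)
  S -> z B ) y : B is followed by terminal ')' -> add ')' (already in the set)
  B -> y y : B does not occur in the body -> contributes nothing
FOLLOW(B) = {), a}
Count: 2

2


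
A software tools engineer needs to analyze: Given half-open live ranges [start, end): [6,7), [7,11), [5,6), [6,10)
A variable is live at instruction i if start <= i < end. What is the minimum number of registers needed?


Live ranges:
  Var0: [6, 7)
  Var1: [7, 11)
  Var2: [5, 6)
  Var3: [6, 10)
Sweep-line events (position, delta, active):
  pos=5 start -> active=1
  pos=6 end -> active=0
  pos=6 start -> active=1
  pos=6 start -> active=2
  pos=7 end -> active=1
  pos=7 start -> active=2
  pos=10 end -> active=1
  pos=11 end -> active=0
Maximum simultaneous active: 2
Minimum registers needed: 2

2


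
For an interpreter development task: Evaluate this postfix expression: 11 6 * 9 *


Processing tokens left to right:
Push 11, Push 6
Pop 11 and 6, compute 11 * 6 = 66, push 66
Push 9
Pop 66 and 9, compute 66 * 9 = 594, push 594
Stack result: 594

594


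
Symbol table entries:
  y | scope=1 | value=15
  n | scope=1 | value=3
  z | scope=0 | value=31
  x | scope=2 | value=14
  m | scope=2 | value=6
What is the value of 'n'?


Searching symbol table for 'n':
  y | scope=1 | value=15
  n | scope=1 | value=3 <- MATCH
  z | scope=0 | value=31
  x | scope=2 | value=14
  m | scope=2 | value=6
Found 'n' at scope 1 with value 3

3


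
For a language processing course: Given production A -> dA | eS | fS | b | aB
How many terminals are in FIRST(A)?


Production: A -> dA | eS | fS | b | aB
Examining each alternative for leading terminals:
  A -> dA : first terminal = 'd'
  A -> eS : first terminal = 'e'
  A -> fS : first terminal = 'f'
  A -> b : first terminal = 'b'
  A -> aB : first terminal = 'a'
FIRST(A) = {a, b, d, e, f}
Count: 5

5


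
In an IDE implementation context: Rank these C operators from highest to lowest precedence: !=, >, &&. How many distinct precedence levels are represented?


Looking up precedence for each operator:
  != -> precedence 3
  > -> precedence 4
  && -> precedence 2
Sorted highest to lowest: >, !=, &&
Distinct precedence values: [4, 3, 2]
Number of distinct levels: 3

3


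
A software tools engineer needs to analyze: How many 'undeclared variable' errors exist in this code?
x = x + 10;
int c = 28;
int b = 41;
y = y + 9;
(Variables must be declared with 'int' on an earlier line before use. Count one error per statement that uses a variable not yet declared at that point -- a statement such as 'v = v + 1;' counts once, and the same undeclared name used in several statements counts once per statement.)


Scanning code line by line:
  Line 1: use 'x' -> ERROR (undeclared)
  Line 2: declare 'c' -> declared = ['c']
  Line 3: declare 'b' -> declared = ['b', 'c']
  Line 4: use 'y' -> ERROR (undeclared)
Total undeclared variable errors: 2

2


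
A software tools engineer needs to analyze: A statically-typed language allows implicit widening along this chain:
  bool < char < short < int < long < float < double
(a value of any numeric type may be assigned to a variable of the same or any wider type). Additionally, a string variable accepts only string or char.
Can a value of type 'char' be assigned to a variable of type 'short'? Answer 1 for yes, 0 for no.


Target variable type: short
Source value type: char
Numeric ranks: char=1, short=2
Widening allowed iff rank(source) <= rank(target): 1 <= 2? Yes
Result: 1

1


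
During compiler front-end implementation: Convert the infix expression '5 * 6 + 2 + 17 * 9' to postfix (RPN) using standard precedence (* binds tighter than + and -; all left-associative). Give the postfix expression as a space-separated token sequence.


Applying the shunting-yard algorithm:
  Operand 5 -> output
  Push '*' onto operator stack -> op-stack: [*]
  Operand 6 -> output
  See '+' (prec 1); top '*' (prec 2) >= it -> pop '*' to output
  Push '+' onto operator stack -> op-stack: [+]
  Operand 2 -> output
  See '+' (prec 1); top '+' (prec 1) >= it -> pop '+' to output
  Push '+' onto operator stack -> op-stack: [+]
  Operand 17 -> output
  Push '*' onto operator stack -> op-stack: [+, *]
  Operand 9 -> output
  End of input: pop '*' to output
  End of input: pop '+' to output
Postfix result: 5 6 * 2 + 17 9 * +

5 6 * 2 + 17 9 * +


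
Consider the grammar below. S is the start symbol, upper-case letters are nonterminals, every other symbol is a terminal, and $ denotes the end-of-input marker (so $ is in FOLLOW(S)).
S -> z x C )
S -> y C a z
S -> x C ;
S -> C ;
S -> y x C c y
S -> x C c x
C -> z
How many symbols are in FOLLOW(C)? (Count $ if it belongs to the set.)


S is the start symbol and does not occur in any rule body, so FOLLOW(S) = {$}.
Examining every occurrence of C in a rule body:
  S -> z x C ) : C is followed by terminal ')' -> add ')'
  S -> y C a z : C is followed by terminal 'a' -> add 'a'
  S -> x C ; : C is followed by terminal ';' -> add ';'
  S -> C ; : C is followed by terminal ';' -> add ';' (already in the set)
  S -> y x C c y : C is followed by terminal 'c' -> add 'c'
  S -> x C c x : C is followed by terminal 'c' -> add 'c' (already in the set)
  C -> z : C does not occur in the body -> contributes nothing
FOLLOW(C) = {), ;, a, c}
Count: 4

4


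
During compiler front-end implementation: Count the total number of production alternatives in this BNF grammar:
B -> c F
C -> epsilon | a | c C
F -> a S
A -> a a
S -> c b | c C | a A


Counting alternatives per rule:
  B: 1 alternative(s)
  C: 3 alternative(s)
  F: 1 alternative(s)
  A: 1 alternative(s)
  S: 3 alternative(s)
Sum: 1 + 3 + 1 + 1 + 3 = 9

9


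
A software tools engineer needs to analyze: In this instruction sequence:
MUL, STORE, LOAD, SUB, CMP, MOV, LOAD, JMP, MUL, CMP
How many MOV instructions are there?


Scanning instruction sequence for MOV:
  Position 1: MUL
  Position 2: STORE
  Position 3: LOAD
  Position 4: SUB
  Position 5: CMP
  Position 6: MOV <- MATCH
  Position 7: LOAD
  Position 8: JMP
  Position 9: MUL
  Position 10: CMP
Matches at positions: [6]
Total MOV count: 1

1


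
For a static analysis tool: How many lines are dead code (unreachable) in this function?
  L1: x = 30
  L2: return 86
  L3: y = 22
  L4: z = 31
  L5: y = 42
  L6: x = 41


Analyzing control flow:
  L1: reachable (before return)
  L2: reachable (return statement)
  L3: DEAD (after return at L2)
  L4: DEAD (after return at L2)
  L5: DEAD (after return at L2)
  L6: DEAD (after return at L2)
Return at L2, total lines = 6
Dead lines: L3 through L6
Count: 4

4


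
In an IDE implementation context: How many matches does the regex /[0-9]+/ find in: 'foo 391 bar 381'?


Pattern: /[0-9]+/ (int literals)
Input: 'foo 391 bar 381'
Scanning for matches:
  Match 1: '391'
  Match 2: '381'
Total matches: 2

2


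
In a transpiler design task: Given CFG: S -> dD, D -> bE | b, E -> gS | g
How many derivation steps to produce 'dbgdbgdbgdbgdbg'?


Grammar: S -> dD, D -> bE | b, E -> gS | g
Deriving 'dbgdbgdbgdbgdbg':
Step 1: S -> dD => dD
Step 2: D -> bE => dbE
Step 3: E -> gS => dbgS
Step 4: S -> dD => dbgdD
Step 5: D -> bE => dbgdbE
Step 6: E -> gS => dbgdbgS
Step 7: S -> dD => dbgdbgdD
Step 8: D -> bE => dbgdbgdbE
Step 9: E -> gS => dbgdbgdbgS
Step 10: S -> dD => dbgdbgdbgdD
Step 11: D -> bE => dbgdbgdbgdbE
Step 12: E -> gS => dbgdbgdbgdbgS
Step 13: S -> dD => dbgdbgdbgdbgdD
Step 14: D -> bE => dbgdbgdbgdbgdbE
Step 15: E -> g => dbgdbgdbgdbgdbg
Total derivation steps: 15

15


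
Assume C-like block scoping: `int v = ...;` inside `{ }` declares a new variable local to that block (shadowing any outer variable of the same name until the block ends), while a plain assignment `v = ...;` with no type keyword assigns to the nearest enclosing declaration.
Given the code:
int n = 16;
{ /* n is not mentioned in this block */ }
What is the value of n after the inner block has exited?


Analyzing scoping rules:
Outer scope: declares n = 16
Inner block: n is neither redeclared nor assigned -> unchanged
After the block -> 16
Result: 16

16


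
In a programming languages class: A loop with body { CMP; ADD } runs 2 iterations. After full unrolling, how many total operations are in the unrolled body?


Loop body operations: CMP, ADD (2 ops per iteration)
Unrolling 2 iterations:
  Iteration 1: CMP, ADD (2 ops)
  Iteration 2: CMP, ADD (2 ops)
Total: 2 iterations * 2 ops/iter = 4 operations

4


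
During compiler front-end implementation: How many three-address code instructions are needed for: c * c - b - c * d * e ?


Expression: c * c - b - c * d * e
Generating three-address code (respecting * over +/- precedence):
  Instruction 1: t1 = c * c
  Instruction 2: t2 = c * d
  Instruction 3: t3 = t2 * e
  Instruction 4: t4 = t1 - b
  Instruction 5: t5 = t4 - t3
Total instructions: 5

5


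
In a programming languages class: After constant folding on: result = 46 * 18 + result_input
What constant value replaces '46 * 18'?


Identifying constant sub-expression:
  Original: result = 46 * 18 + result_input
  46 and 18 are both compile-time constants
  Evaluating: 46 * 18 = 828
  After folding: result = 828 + result_input

828


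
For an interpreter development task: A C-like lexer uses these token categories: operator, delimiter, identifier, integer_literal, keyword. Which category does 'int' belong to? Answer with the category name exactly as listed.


Token: 'int'
Checking categories:
  identifier: no
  integer_literal: no
  operator: no
  keyword: YES
  delimiter: no
Category: keyword

keyword


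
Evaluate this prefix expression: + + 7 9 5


Parsing prefix expression: + + 7 9 5
Step 1: Innermost operation '+ 7 9'
  7 + 9 = 16
Step 2: Outer operation '+ [16] 5'
  16 + 5 = 21

21


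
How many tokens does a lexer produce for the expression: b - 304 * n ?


Scanning 'b - 304 * n'
Token 1: 'b' -> identifier
Token 2: '-' -> operator
Token 3: '304' -> integer_literal
Token 4: '*' -> operator
Token 5: 'n' -> identifier
Total tokens: 5

5


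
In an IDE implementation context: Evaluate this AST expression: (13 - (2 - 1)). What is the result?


Expression: (13 - (2 - 1))
Evaluating step by step:
  2 - 1 = 1
  13 - 1 = 12
Result: 12

12


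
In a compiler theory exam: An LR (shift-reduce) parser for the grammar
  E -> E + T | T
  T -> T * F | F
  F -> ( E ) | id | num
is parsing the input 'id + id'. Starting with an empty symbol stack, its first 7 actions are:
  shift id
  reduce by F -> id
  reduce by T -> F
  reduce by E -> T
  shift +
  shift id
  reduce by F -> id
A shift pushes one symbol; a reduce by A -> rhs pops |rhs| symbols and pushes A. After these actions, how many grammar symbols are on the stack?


Tracking the symbol stack through each action:
  Action 1: shift 'id' : push -> stack = [id] (size 1)
  Action 2: reduce by F -> id : pop 1, push F -> stack = [F] (size 1)
  Action 3: reduce by T -> F : pop 1, push T -> stack = [T] (size 1)
  Action 4: reduce by E -> T : pop 1, push E -> stack = [E] (size 1)
  Action 5: shift '+' : push -> stack = [E, +] (size 2)
  Action 6: shift 'id' : push -> stack = [E, +, id] (size 3)
  Action 7: reduce by F -> id : pop 1, push F -> stack = [E, +, F] (size 3)
Final stack size: 3

3


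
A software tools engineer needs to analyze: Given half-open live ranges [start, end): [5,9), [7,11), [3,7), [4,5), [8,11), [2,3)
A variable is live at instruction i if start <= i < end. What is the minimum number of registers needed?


Live ranges:
  Var0: [5, 9)
  Var1: [7, 11)
  Var2: [3, 7)
  Var3: [4, 5)
  Var4: [8, 11)
  Var5: [2, 3)
Sweep-line events (position, delta, active):
  pos=2 start -> active=1
  pos=3 end -> active=0
  pos=3 start -> active=1
  pos=4 start -> active=2
  pos=5 end -> active=1
  pos=5 start -> active=2
  pos=7 end -> active=1
  pos=7 start -> active=2
  pos=8 start -> active=3
  pos=9 end -> active=2
  pos=11 end -> active=1
  pos=11 end -> active=0
Maximum simultaneous active: 3
Minimum registers needed: 3

3


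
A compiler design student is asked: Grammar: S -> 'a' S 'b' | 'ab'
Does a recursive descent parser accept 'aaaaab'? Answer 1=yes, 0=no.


Grammar accepts strings of the form a^n b^n (n >= 1)
Word: 'aaaaab'
Counting: 5 a's and 1 b's
Check: 5 == 1? No
Mismatch: a-count != b-count
Rejected

0


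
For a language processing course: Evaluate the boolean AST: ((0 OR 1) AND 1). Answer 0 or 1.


Step 1: Evaluate inner node
  0 OR 1 = 1
Step 2: Evaluate root node
  1 AND 1 = 1

1


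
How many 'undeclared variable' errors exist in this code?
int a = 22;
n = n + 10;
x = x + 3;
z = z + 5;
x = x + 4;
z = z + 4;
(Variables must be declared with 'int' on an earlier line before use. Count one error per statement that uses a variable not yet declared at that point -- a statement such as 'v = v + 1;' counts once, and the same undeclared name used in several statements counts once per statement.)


Scanning code line by line:
  Line 1: declare 'a' -> declared = ['a']
  Line 2: use 'n' -> ERROR (undeclared)
  Line 3: use 'x' -> ERROR (undeclared)
  Line 4: use 'z' -> ERROR (undeclared)
  Line 5: use 'x' -> ERROR (undeclared)
  Line 6: use 'z' -> ERROR (undeclared)
Total undeclared variable errors: 5

5


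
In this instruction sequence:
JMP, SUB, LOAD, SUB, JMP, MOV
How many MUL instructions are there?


Scanning instruction sequence for MUL:
  Position 1: JMP
  Position 2: SUB
  Position 3: LOAD
  Position 4: SUB
  Position 5: JMP
  Position 6: MOV
Matches at positions: []
Total MUL count: 0

0


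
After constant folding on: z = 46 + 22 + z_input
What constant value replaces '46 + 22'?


Identifying constant sub-expression:
  Original: z = 46 + 22 + z_input
  46 and 22 are both compile-time constants
  Evaluating: 46 + 22 = 68
  After folding: z = 68 + z_input

68


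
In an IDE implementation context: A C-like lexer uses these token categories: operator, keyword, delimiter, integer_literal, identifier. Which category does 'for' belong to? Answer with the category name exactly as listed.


Token: 'for'
Checking categories:
  identifier: no
  integer_literal: no
  operator: no
  keyword: YES
  delimiter: no
Category: keyword

keyword


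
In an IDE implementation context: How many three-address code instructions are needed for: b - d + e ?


Expression: b - d + e
Generating three-address code (respecting * over +/- precedence):
  Instruction 1: t1 = b - d
  Instruction 2: t2 = t1 + e
Total instructions: 2

2


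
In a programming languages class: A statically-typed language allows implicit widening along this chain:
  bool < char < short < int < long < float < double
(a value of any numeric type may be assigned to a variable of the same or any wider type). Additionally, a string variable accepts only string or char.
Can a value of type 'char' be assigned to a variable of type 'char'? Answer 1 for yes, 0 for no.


Target variable type: char
Source value type: char
Numeric ranks: char=1, char=1
Widening allowed iff rank(source) <= rank(target): 1 <= 1? Yes
Result: 1

1


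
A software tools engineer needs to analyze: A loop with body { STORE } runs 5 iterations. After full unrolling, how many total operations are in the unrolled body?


Loop body operations: STORE (1 op per iteration)
Unrolling 5 iterations:
  Iteration 1: STORE (1 ops)
  Iteration 2: STORE (1 ops)
  Iteration 3: STORE (1 ops)
  Iteration 4: STORE (1 ops)
  Iteration 5: STORE (1 ops)
Total: 5 iterations * 1 ops/iter = 5 operations

5


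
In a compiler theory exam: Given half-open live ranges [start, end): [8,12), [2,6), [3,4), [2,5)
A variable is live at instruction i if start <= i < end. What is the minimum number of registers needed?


Live ranges:
  Var0: [8, 12)
  Var1: [2, 6)
  Var2: [3, 4)
  Var3: [2, 5)
Sweep-line events (position, delta, active):
  pos=2 start -> active=1
  pos=2 start -> active=2
  pos=3 start -> active=3
  pos=4 end -> active=2
  pos=5 end -> active=1
  pos=6 end -> active=0
  pos=8 start -> active=1
  pos=12 end -> active=0
Maximum simultaneous active: 3
Minimum registers needed: 3

3


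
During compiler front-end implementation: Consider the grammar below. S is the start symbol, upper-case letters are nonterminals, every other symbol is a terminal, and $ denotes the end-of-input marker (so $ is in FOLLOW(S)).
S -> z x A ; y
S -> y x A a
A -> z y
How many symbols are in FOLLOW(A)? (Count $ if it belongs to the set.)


S is the start symbol and does not occur in any rule body, so FOLLOW(S) = {$}.
Examining every occurrence of A in a rule body:
  S -> z x A ; y : A is followed by terminal ';' -> add ';'
  S -> y x A a : A is followed by terminal 'a' -> add 'a'
  A -> z y : A does not occur in the body -> contributes nothing
FOLLOW(A) = {;, a}
Count: 2

2


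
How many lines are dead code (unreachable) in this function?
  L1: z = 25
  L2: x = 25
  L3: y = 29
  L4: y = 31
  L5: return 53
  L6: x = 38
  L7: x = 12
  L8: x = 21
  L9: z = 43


Analyzing control flow:
  L1: reachable (before return)
  L2: reachable (before return)
  L3: reachable (before return)
  L4: reachable (before return)
  L5: reachable (return statement)
  L6: DEAD (after return at L5)
  L7: DEAD (after return at L5)
  L8: DEAD (after return at L5)
  L9: DEAD (after return at L5)
Return at L5, total lines = 9
Dead lines: L6 through L9
Count: 4

4


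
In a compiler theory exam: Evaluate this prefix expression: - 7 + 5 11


Parsing prefix expression: - 7 + 5 11
Step 1: Innermost operation '+ 5 11'
  5 + 11 = 16
Step 2: Outer operation '- 7 [16]'
  7 - 16 = -9

-9


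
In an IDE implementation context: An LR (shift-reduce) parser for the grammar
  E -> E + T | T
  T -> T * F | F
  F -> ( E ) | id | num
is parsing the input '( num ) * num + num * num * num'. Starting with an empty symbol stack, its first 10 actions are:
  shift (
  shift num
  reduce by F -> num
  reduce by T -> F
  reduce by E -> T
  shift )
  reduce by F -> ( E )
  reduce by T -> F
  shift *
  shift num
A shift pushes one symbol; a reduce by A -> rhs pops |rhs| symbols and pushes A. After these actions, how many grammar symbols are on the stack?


Tracking the symbol stack through each action:
  Action 1: shift '(' : push -> stack = [(] (size 1)
  Action 2: shift 'num' : push -> stack = [(, num] (size 2)
  Action 3: reduce by F -> num : pop 1, push F -> stack = [(, F] (size 2)
  Action 4: reduce by T -> F : pop 1, push T -> stack = [(, T] (size 2)
  Action 5: reduce by E -> T : pop 1, push E -> stack = [(, E] (size 2)
  Action 6: shift ')' : push -> stack = [(, E, )] (size 3)
  Action 7: reduce by F -> ( E ) : pop 3, push F -> stack = [F] (size 1)
  Action 8: reduce by T -> F : pop 1, push T -> stack = [T] (size 1)
  Action 9: shift '*' : push -> stack = [T, *] (size 2)
  Action 10: shift 'num' : push -> stack = [T, *, num] (size 3)
Final stack size: 3

3


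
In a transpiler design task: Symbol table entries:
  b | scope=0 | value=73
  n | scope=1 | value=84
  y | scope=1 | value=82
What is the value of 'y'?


Searching symbol table for 'y':
  b | scope=0 | value=73
  n | scope=1 | value=84
  y | scope=1 | value=82 <- MATCH
Found 'y' at scope 1 with value 82

82


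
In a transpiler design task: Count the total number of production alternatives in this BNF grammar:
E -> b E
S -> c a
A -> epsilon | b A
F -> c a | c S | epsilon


Counting alternatives per rule:
  E: 1 alternative(s)
  S: 1 alternative(s)
  A: 2 alternative(s)
  F: 3 alternative(s)
Sum: 1 + 1 + 2 + 3 = 7

7


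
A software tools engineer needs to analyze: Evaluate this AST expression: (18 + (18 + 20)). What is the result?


Expression: (18 + (18 + 20))
Evaluating step by step:
  18 + 20 = 38
  18 + 38 = 56
Result: 56

56


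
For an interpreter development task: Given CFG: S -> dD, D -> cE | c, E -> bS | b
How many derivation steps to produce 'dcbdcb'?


Grammar: S -> dD, D -> cE | c, E -> bS | b
Deriving 'dcbdcb':
Step 1: S -> dD => dD
Step 2: D -> cE => dcE
Step 3: E -> bS => dcbS
Step 4: S -> dD => dcbdD
Step 5: D -> cE => dcbdcE
Step 6: E -> b => dcbdcb
Total derivation steps: 6

6


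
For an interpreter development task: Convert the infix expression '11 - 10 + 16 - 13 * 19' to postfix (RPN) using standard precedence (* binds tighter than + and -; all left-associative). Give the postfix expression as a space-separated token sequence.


Applying the shunting-yard algorithm:
  Operand 11 -> output
  Push '-' onto operator stack -> op-stack: [-]
  Operand 10 -> output
  See '+' (prec 1); top '-' (prec 1) >= it -> pop '-' to output
  Push '+' onto operator stack -> op-stack: [+]
  Operand 16 -> output
  See '-' (prec 1); top '+' (prec 1) >= it -> pop '+' to output
  Push '-' onto operator stack -> op-stack: [-]
  Operand 13 -> output
  Push '*' onto operator stack -> op-stack: [-, *]
  Operand 19 -> output
  End of input: pop '*' to output
  End of input: pop '-' to output
Postfix result: 11 10 - 16 + 13 19 * -

11 10 - 16 + 13 19 * -


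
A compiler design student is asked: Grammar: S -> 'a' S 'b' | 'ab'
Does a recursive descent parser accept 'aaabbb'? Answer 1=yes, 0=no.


Grammar accepts strings of the form a^n b^n (n >= 1)
Word: 'aaabbb'
Counting: 3 a's and 3 b's
Check: 3 == 3? Yes
Derivation (S -> aSb applied 2 time(s), then S -> ab): S => aSb => aaSbb => aaabbb
Accepted

1


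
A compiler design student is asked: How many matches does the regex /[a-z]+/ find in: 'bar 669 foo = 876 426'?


Pattern: /[a-z]+/ (identifiers)
Input: 'bar 669 foo = 876 426'
Scanning for matches:
  Match 1: 'bar'
  Match 2: 'foo'
Total matches: 2

2


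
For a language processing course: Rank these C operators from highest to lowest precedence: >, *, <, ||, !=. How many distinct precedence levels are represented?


Looking up precedence for each operator:
  > -> precedence 4
  * -> precedence 6
  < -> precedence 4
  || -> precedence 1
  != -> precedence 3
Sorted highest to lowest: *, >, <, !=, ||
Distinct precedence values: [6, 4, 3, 1]
Number of distinct levels: 4

4


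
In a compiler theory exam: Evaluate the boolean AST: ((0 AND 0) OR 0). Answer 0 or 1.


Step 1: Evaluate inner node
  0 AND 0 = 0
Step 2: Evaluate root node
  0 OR 0 = 0

0


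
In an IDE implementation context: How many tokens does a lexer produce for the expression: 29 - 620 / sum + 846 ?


Scanning '29 - 620 / sum + 846'
Token 1: '29' -> integer_literal
Token 2: '-' -> operator
Token 3: '620' -> integer_literal
Token 4: '/' -> operator
Token 5: 'sum' -> identifier
Token 6: '+' -> operator
Token 7: '846' -> integer_literal
Total tokens: 7

7


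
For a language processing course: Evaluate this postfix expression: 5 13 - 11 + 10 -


Processing tokens left to right:
Push 5, Push 13
Pop 5 and 13, compute 5 - 13 = -8, push -8
Push 11
Pop -8 and 11, compute -8 + 11 = 3, push 3
Push 10
Pop 3 and 10, compute 3 - 10 = -7, push -7
Stack result: -7

-7


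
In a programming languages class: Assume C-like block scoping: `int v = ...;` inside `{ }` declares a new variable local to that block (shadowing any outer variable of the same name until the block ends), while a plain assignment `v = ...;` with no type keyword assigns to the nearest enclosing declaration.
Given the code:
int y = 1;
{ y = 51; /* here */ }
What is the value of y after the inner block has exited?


Analyzing scoping rules:
Outer scope: declares y = 1
Inner block: 'y = 51;' has no type keyword, so it is an assignment to the outer y (no shadowing)
The assignment changed the outer variable itself, so the new value persists after the block -> 51
Result: 51

51


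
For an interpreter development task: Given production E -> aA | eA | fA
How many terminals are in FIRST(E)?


Production: E -> aA | eA | fA
Examining each alternative for leading terminals:
  E -> aA : first terminal = 'a'
  E -> eA : first terminal = 'e'
  E -> fA : first terminal = 'f'
FIRST(E) = {a, e, f}
Count: 3

3


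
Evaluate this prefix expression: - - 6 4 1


Parsing prefix expression: - - 6 4 1
Step 1: Innermost operation '- 6 4'
  6 - 4 = 2
Step 2: Outer operation '- [2] 1'
  2 - 1 = 1

1


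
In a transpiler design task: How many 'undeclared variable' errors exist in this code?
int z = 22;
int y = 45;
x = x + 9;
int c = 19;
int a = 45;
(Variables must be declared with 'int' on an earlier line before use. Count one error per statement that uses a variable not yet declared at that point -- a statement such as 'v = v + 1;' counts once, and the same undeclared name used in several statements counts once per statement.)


Scanning code line by line:
  Line 1: declare 'z' -> declared = ['z']
  Line 2: declare 'y' -> declared = ['y', 'z']
  Line 3: use 'x' -> ERROR (undeclared)
  Line 4: declare 'c' -> declared = ['c', 'y', 'z']
  Line 5: declare 'a' -> declared = ['a', 'c', 'y', 'z']
Total undeclared variable errors: 1

1


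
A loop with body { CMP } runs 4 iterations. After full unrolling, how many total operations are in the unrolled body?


Loop body operations: CMP (1 op per iteration)
Unrolling 4 iterations:
  Iteration 1: CMP (1 ops)
  Iteration 2: CMP (1 ops)
  Iteration 3: CMP (1 ops)
  Iteration 4: CMP (1 ops)
Total: 4 iterations * 1 ops/iter = 4 operations

4


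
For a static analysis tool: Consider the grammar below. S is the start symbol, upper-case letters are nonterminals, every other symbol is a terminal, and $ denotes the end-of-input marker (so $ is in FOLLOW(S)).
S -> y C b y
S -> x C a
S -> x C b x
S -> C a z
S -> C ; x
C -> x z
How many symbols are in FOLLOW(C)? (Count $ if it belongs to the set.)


S is the start symbol and does not occur in any rule body, so FOLLOW(S) = {$}.
Examining every occurrence of C in a rule body:
  S -> y C b y : C is followed by terminal 'b' -> add 'b'
  S -> x C a : C is followed by terminal 'a' -> add 'a'
  S -> x C b x : C is followed by terminal 'b' -> add 'b' (already in the set)
  S -> C a z : C is followed by terminal 'a' -> add 'a' (already in the set)
  S -> C ; x : C is followed by terminal ';' -> add ';'
  C -> x z : C does not occur in the body -> contributes nothing
FOLLOW(C) = {;, a, b}
Count: 3

3


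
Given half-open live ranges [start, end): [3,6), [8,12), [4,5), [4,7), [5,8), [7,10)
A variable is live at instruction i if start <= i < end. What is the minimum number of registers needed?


Live ranges:
  Var0: [3, 6)
  Var1: [8, 12)
  Var2: [4, 5)
  Var3: [4, 7)
  Var4: [5, 8)
  Var5: [7, 10)
Sweep-line events (position, delta, active):
  pos=3 start -> active=1
  pos=4 start -> active=2
  pos=4 start -> active=3
  pos=5 end -> active=2
  pos=5 start -> active=3
  pos=6 end -> active=2
  pos=7 end -> active=1
  pos=7 start -> active=2
  pos=8 end -> active=1
  pos=8 start -> active=2
  pos=10 end -> active=1
  pos=12 end -> active=0
Maximum simultaneous active: 3
Minimum registers needed: 3

3


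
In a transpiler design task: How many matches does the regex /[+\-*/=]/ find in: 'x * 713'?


Pattern: /[+\-*/=]/ (operators)
Input: 'x * 713'
Scanning for matches:
  Match 1: '*'
Total matches: 1

1


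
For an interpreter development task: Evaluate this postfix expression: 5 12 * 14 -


Processing tokens left to right:
Push 5, Push 12
Pop 5 and 12, compute 5 * 12 = 60, push 60
Push 14
Pop 60 and 14, compute 60 - 14 = 46, push 46
Stack result: 46

46


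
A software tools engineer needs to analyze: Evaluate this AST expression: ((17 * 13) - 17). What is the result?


Expression: ((17 * 13) - 17)
Evaluating step by step:
  17 * 13 = 221
  221 - 17 = 204
Result: 204

204


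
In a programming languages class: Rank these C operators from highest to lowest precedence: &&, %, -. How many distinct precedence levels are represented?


Looking up precedence for each operator:
  && -> precedence 2
  % -> precedence 6
  - -> precedence 5
Sorted highest to lowest: %, -, &&
Distinct precedence values: [6, 5, 2]
Number of distinct levels: 3

3


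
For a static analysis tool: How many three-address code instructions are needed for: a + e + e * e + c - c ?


Expression: a + e + e * e + c - c
Generating three-address code (respecting * over +/- precedence):
  Instruction 1: t1 = e * e
  Instruction 2: t2 = a + e
  Instruction 3: t3 = t2 + t1
  Instruction 4: t4 = t3 + c
  Instruction 5: t5 = t4 - c
Total instructions: 5

5


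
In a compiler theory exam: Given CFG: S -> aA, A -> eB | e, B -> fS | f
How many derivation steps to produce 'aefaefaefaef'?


Grammar: S -> aA, A -> eB | e, B -> fS | f
Deriving 'aefaefaefaef':
Step 1: S -> aA => aA
Step 2: A -> eB => aeB
Step 3: B -> fS => aefS
Step 4: S -> aA => aefaA
Step 5: A -> eB => aefaeB
Step 6: B -> fS => aefaefS
Step 7: S -> aA => aefaefaA
Step 8: A -> eB => aefaefaeB
Step 9: B -> fS => aefaefaefS
Step 10: S -> aA => aefaefaefaA
Step 11: A -> eB => aefaefaefaeB
Step 12: B -> f => aefaefaefaef
Total derivation steps: 12

12


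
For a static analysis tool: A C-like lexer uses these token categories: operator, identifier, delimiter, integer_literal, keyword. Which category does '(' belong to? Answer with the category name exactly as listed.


Token: '('
Checking categories:
  identifier: no
  integer_literal: no
  operator: no
  keyword: no
  delimiter: YES
Category: delimiter

delimiter


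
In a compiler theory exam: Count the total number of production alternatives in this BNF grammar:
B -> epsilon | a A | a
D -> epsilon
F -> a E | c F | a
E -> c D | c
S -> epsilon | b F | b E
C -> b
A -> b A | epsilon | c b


Counting alternatives per rule:
  B: 3 alternative(s)
  D: 1 alternative(s)
  F: 3 alternative(s)
  E: 2 alternative(s)
  S: 3 alternative(s)
  C: 1 alternative(s)
  A: 3 alternative(s)
Sum: 3 + 1 + 3 + 2 + 3 + 1 + 3 = 16

16
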